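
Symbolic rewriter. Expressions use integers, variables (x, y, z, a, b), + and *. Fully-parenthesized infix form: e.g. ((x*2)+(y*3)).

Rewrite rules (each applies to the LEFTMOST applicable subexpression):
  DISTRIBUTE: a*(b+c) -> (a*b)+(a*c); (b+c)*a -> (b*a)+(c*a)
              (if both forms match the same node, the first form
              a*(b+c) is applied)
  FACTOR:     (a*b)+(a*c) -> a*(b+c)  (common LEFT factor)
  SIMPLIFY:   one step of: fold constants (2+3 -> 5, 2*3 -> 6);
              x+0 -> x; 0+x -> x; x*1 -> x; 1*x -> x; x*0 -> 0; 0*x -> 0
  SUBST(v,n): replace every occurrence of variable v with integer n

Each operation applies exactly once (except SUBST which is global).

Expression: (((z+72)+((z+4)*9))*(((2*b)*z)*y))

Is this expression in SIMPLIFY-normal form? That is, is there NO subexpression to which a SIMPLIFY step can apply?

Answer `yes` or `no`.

Answer: yes

Derivation:
Expression: (((z+72)+((z+4)*9))*(((2*b)*z)*y))
Scanning for simplifiable subexpressions (pre-order)...
  at root: (((z+72)+((z+4)*9))*(((2*b)*z)*y)) (not simplifiable)
  at L: ((z+72)+((z+4)*9)) (not simplifiable)
  at LL: (z+72) (not simplifiable)
  at LR: ((z+4)*9) (not simplifiable)
  at LRL: (z+4) (not simplifiable)
  at R: (((2*b)*z)*y) (not simplifiable)
  at RL: ((2*b)*z) (not simplifiable)
  at RLL: (2*b) (not simplifiable)
Result: no simplifiable subexpression found -> normal form.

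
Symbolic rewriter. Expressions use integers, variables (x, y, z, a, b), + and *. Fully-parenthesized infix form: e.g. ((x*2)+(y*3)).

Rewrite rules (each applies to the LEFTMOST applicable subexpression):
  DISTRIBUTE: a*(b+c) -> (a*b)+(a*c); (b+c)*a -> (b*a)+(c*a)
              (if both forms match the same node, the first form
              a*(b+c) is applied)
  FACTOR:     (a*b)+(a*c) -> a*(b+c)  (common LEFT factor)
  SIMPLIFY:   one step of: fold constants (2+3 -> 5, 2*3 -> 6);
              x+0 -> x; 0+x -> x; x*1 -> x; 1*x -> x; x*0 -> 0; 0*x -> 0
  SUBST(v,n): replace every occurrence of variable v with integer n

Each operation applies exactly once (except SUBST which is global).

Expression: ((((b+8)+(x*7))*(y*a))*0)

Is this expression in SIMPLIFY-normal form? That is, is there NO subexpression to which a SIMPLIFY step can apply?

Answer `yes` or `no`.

Expression: ((((b+8)+(x*7))*(y*a))*0)
Scanning for simplifiable subexpressions (pre-order)...
  at root: ((((b+8)+(x*7))*(y*a))*0) (SIMPLIFIABLE)
  at L: (((b+8)+(x*7))*(y*a)) (not simplifiable)
  at LL: ((b+8)+(x*7)) (not simplifiable)
  at LLL: (b+8) (not simplifiable)
  at LLR: (x*7) (not simplifiable)
  at LR: (y*a) (not simplifiable)
Found simplifiable subexpr at path root: ((((b+8)+(x*7))*(y*a))*0)
One SIMPLIFY step would give: 0
-> NOT in normal form.

Answer: no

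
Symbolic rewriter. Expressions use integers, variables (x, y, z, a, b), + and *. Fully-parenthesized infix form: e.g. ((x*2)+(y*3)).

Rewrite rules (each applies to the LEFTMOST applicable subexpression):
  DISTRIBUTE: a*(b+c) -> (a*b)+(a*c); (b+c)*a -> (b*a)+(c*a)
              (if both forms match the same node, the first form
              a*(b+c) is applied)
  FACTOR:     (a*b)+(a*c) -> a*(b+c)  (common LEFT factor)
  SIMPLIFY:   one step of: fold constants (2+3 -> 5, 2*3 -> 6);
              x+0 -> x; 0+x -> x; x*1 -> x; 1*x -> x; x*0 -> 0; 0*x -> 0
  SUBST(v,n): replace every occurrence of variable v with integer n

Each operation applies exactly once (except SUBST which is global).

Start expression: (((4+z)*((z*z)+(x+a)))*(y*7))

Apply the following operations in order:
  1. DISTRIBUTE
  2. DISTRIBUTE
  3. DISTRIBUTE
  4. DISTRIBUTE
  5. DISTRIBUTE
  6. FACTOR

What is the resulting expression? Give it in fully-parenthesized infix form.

Answer: ((((4*(z*z))*(y*7))+((z*(z*z))*(y*7)))+(((4+z)*(x+a))*(y*7)))

Derivation:
Start: (((4+z)*((z*z)+(x+a)))*(y*7))
Apply DISTRIBUTE at L (target: ((4+z)*((z*z)+(x+a)))): (((4+z)*((z*z)+(x+a)))*(y*7)) -> ((((4+z)*(z*z))+((4+z)*(x+a)))*(y*7))
Apply DISTRIBUTE at root (target: ((((4+z)*(z*z))+((4+z)*(x+a)))*(y*7))): ((((4+z)*(z*z))+((4+z)*(x+a)))*(y*7)) -> ((((4+z)*(z*z))*(y*7))+(((4+z)*(x+a))*(y*7)))
Apply DISTRIBUTE at LL (target: ((4+z)*(z*z))): ((((4+z)*(z*z))*(y*7))+(((4+z)*(x+a))*(y*7))) -> ((((4*(z*z))+(z*(z*z)))*(y*7))+(((4+z)*(x+a))*(y*7)))
Apply DISTRIBUTE at L (target: (((4*(z*z))+(z*(z*z)))*(y*7))): ((((4*(z*z))+(z*(z*z)))*(y*7))+(((4+z)*(x+a))*(y*7))) -> ((((4*(z*z))*(y*7))+((z*(z*z))*(y*7)))+(((4+z)*(x+a))*(y*7)))
Apply DISTRIBUTE at RL (target: ((4+z)*(x+a))): ((((4*(z*z))*(y*7))+((z*(z*z))*(y*7)))+(((4+z)*(x+a))*(y*7))) -> ((((4*(z*z))*(y*7))+((z*(z*z))*(y*7)))+((((4+z)*x)+((4+z)*a))*(y*7)))
Apply FACTOR at RL (target: (((4+z)*x)+((4+z)*a))): ((((4*(z*z))*(y*7))+((z*(z*z))*(y*7)))+((((4+z)*x)+((4+z)*a))*(y*7))) -> ((((4*(z*z))*(y*7))+((z*(z*z))*(y*7)))+(((4+z)*(x+a))*(y*7)))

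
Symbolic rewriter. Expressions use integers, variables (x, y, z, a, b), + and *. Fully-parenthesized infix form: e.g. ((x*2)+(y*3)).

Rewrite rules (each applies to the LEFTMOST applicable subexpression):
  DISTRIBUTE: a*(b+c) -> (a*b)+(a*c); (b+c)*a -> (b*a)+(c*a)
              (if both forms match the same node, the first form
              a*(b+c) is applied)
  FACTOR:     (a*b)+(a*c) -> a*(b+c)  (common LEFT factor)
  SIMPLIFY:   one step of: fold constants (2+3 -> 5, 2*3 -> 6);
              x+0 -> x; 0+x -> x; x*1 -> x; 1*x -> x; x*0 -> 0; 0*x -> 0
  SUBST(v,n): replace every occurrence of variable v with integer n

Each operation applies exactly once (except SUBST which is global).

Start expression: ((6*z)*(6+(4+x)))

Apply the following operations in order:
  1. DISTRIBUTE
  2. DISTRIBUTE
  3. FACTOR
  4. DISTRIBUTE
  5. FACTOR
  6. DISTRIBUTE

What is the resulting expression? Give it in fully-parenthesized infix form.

Answer: (((6*z)*6)+(((6*z)*4)+((6*z)*x)))

Derivation:
Start: ((6*z)*(6+(4+x)))
Apply DISTRIBUTE at root (target: ((6*z)*(6+(4+x)))): ((6*z)*(6+(4+x))) -> (((6*z)*6)+((6*z)*(4+x)))
Apply DISTRIBUTE at R (target: ((6*z)*(4+x))): (((6*z)*6)+((6*z)*(4+x))) -> (((6*z)*6)+(((6*z)*4)+((6*z)*x)))
Apply FACTOR at R (target: (((6*z)*4)+((6*z)*x))): (((6*z)*6)+(((6*z)*4)+((6*z)*x))) -> (((6*z)*6)+((6*z)*(4+x)))
Apply DISTRIBUTE at R (target: ((6*z)*(4+x))): (((6*z)*6)+((6*z)*(4+x))) -> (((6*z)*6)+(((6*z)*4)+((6*z)*x)))
Apply FACTOR at R (target: (((6*z)*4)+((6*z)*x))): (((6*z)*6)+(((6*z)*4)+((6*z)*x))) -> (((6*z)*6)+((6*z)*(4+x)))
Apply DISTRIBUTE at R (target: ((6*z)*(4+x))): (((6*z)*6)+((6*z)*(4+x))) -> (((6*z)*6)+(((6*z)*4)+((6*z)*x)))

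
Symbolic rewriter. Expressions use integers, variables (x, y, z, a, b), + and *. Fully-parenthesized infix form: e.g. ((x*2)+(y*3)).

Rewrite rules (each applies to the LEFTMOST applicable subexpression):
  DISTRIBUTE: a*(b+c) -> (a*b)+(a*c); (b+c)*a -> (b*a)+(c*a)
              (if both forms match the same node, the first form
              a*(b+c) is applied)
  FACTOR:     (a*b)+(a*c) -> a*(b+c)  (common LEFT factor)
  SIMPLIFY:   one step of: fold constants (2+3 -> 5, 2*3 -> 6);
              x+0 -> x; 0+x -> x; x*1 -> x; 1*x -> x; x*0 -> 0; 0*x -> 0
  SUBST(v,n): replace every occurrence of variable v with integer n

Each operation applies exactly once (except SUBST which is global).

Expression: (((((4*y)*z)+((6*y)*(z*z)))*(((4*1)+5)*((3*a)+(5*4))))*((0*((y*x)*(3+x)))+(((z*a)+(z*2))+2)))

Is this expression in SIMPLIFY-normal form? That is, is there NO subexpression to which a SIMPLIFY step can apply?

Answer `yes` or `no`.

Answer: no

Derivation:
Expression: (((((4*y)*z)+((6*y)*(z*z)))*(((4*1)+5)*((3*a)+(5*4))))*((0*((y*x)*(3+x)))+(((z*a)+(z*2))+2)))
Scanning for simplifiable subexpressions (pre-order)...
  at root: (((((4*y)*z)+((6*y)*(z*z)))*(((4*1)+5)*((3*a)+(5*4))))*((0*((y*x)*(3+x)))+(((z*a)+(z*2))+2))) (not simplifiable)
  at L: ((((4*y)*z)+((6*y)*(z*z)))*(((4*1)+5)*((3*a)+(5*4)))) (not simplifiable)
  at LL: (((4*y)*z)+((6*y)*(z*z))) (not simplifiable)
  at LLL: ((4*y)*z) (not simplifiable)
  at LLLL: (4*y) (not simplifiable)
  at LLR: ((6*y)*(z*z)) (not simplifiable)
  at LLRL: (6*y) (not simplifiable)
  at LLRR: (z*z) (not simplifiable)
  at LR: (((4*1)+5)*((3*a)+(5*4))) (not simplifiable)
  at LRL: ((4*1)+5) (not simplifiable)
  at LRLL: (4*1) (SIMPLIFIABLE)
  at LRR: ((3*a)+(5*4)) (not simplifiable)
  at LRRL: (3*a) (not simplifiable)
  at LRRR: (5*4) (SIMPLIFIABLE)
  at R: ((0*((y*x)*(3+x)))+(((z*a)+(z*2))+2)) (not simplifiable)
  at RL: (0*((y*x)*(3+x))) (SIMPLIFIABLE)
  at RLR: ((y*x)*(3+x)) (not simplifiable)
  at RLRL: (y*x) (not simplifiable)
  at RLRR: (3+x) (not simplifiable)
  at RR: (((z*a)+(z*2))+2) (not simplifiable)
  at RRL: ((z*a)+(z*2)) (not simplifiable)
  at RRLL: (z*a) (not simplifiable)
  at RRLR: (z*2) (not simplifiable)
Found simplifiable subexpr at path LRLL: (4*1)
One SIMPLIFY step would give: (((((4*y)*z)+((6*y)*(z*z)))*((4+5)*((3*a)+(5*4))))*((0*((y*x)*(3+x)))+(((z*a)+(z*2))+2)))
-> NOT in normal form.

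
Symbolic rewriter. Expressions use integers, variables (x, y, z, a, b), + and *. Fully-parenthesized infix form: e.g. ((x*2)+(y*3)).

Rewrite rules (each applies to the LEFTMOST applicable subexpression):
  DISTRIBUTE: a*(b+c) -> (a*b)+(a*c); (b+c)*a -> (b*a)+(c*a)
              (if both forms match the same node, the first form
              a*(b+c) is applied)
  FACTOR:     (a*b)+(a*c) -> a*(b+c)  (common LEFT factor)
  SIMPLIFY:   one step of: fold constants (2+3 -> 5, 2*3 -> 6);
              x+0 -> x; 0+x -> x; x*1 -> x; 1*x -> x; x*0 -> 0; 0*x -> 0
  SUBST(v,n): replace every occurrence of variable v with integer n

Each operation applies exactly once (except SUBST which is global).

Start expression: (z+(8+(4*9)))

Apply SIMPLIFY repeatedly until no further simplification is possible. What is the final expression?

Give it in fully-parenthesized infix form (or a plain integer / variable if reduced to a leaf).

Start: (z+(8+(4*9)))
Step 1: at RR: (4*9) -> 36; overall: (z+(8+(4*9))) -> (z+(8+36))
Step 2: at R: (8+36) -> 44; overall: (z+(8+36)) -> (z+44)
Fixed point: (z+44)

Answer: (z+44)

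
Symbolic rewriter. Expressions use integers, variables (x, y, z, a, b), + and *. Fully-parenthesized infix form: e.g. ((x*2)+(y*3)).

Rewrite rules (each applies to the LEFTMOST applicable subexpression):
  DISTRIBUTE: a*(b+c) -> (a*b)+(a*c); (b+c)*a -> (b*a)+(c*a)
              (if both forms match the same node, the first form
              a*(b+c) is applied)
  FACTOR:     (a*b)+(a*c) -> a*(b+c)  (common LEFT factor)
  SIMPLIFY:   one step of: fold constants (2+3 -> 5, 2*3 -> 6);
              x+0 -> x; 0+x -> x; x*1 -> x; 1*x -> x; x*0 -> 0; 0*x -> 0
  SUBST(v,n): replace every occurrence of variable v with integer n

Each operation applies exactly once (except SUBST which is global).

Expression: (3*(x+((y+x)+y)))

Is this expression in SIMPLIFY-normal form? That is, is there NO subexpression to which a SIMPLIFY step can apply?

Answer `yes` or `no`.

Expression: (3*(x+((y+x)+y)))
Scanning for simplifiable subexpressions (pre-order)...
  at root: (3*(x+((y+x)+y))) (not simplifiable)
  at R: (x+((y+x)+y)) (not simplifiable)
  at RR: ((y+x)+y) (not simplifiable)
  at RRL: (y+x) (not simplifiable)
Result: no simplifiable subexpression found -> normal form.

Answer: yes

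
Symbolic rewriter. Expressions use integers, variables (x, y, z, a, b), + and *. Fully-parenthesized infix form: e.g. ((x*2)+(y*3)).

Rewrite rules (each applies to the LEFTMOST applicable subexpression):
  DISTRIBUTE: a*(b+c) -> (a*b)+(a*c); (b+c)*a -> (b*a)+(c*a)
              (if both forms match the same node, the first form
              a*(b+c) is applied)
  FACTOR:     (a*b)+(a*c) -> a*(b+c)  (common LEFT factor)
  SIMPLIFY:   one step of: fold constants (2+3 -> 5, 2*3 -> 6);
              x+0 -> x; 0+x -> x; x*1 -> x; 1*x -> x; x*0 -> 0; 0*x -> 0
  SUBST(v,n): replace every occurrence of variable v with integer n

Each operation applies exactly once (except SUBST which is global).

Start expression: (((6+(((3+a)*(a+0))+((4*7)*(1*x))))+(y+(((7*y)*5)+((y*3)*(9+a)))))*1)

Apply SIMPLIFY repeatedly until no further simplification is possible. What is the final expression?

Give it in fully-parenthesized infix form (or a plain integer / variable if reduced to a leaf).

Answer: ((6+(((3+a)*a)+(28*x)))+(y+(((7*y)*5)+((y*3)*(9+a)))))

Derivation:
Start: (((6+(((3+a)*(a+0))+((4*7)*(1*x))))+(y+(((7*y)*5)+((y*3)*(9+a)))))*1)
Step 1: at root: (((6+(((3+a)*(a+0))+((4*7)*(1*x))))+(y+(((7*y)*5)+((y*3)*(9+a)))))*1) -> ((6+(((3+a)*(a+0))+((4*7)*(1*x))))+(y+(((7*y)*5)+((y*3)*(9+a))))); overall: (((6+(((3+a)*(a+0))+((4*7)*(1*x))))+(y+(((7*y)*5)+((y*3)*(9+a)))))*1) -> ((6+(((3+a)*(a+0))+((4*7)*(1*x))))+(y+(((7*y)*5)+((y*3)*(9+a)))))
Step 2: at LRLR: (a+0) -> a; overall: ((6+(((3+a)*(a+0))+((4*7)*(1*x))))+(y+(((7*y)*5)+((y*3)*(9+a))))) -> ((6+(((3+a)*a)+((4*7)*(1*x))))+(y+(((7*y)*5)+((y*3)*(9+a)))))
Step 3: at LRRL: (4*7) -> 28; overall: ((6+(((3+a)*a)+((4*7)*(1*x))))+(y+(((7*y)*5)+((y*3)*(9+a))))) -> ((6+(((3+a)*a)+(28*(1*x))))+(y+(((7*y)*5)+((y*3)*(9+a)))))
Step 4: at LRRR: (1*x) -> x; overall: ((6+(((3+a)*a)+(28*(1*x))))+(y+(((7*y)*5)+((y*3)*(9+a))))) -> ((6+(((3+a)*a)+(28*x)))+(y+(((7*y)*5)+((y*3)*(9+a)))))
Fixed point: ((6+(((3+a)*a)+(28*x)))+(y+(((7*y)*5)+((y*3)*(9+a)))))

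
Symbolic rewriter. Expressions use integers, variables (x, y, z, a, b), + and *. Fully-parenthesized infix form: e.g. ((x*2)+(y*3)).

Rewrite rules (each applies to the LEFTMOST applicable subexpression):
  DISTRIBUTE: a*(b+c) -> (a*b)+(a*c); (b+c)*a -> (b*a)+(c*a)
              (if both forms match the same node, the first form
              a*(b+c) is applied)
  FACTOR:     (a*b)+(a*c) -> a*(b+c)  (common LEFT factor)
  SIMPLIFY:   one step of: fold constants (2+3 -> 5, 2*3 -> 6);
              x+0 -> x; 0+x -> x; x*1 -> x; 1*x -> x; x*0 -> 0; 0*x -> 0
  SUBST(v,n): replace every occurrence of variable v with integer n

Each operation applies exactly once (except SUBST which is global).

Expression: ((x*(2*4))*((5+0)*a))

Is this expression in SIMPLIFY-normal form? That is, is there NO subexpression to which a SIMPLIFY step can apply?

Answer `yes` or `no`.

Expression: ((x*(2*4))*((5+0)*a))
Scanning for simplifiable subexpressions (pre-order)...
  at root: ((x*(2*4))*((5+0)*a)) (not simplifiable)
  at L: (x*(2*4)) (not simplifiable)
  at LR: (2*4) (SIMPLIFIABLE)
  at R: ((5+0)*a) (not simplifiable)
  at RL: (5+0) (SIMPLIFIABLE)
Found simplifiable subexpr at path LR: (2*4)
One SIMPLIFY step would give: ((x*8)*((5+0)*a))
-> NOT in normal form.

Answer: no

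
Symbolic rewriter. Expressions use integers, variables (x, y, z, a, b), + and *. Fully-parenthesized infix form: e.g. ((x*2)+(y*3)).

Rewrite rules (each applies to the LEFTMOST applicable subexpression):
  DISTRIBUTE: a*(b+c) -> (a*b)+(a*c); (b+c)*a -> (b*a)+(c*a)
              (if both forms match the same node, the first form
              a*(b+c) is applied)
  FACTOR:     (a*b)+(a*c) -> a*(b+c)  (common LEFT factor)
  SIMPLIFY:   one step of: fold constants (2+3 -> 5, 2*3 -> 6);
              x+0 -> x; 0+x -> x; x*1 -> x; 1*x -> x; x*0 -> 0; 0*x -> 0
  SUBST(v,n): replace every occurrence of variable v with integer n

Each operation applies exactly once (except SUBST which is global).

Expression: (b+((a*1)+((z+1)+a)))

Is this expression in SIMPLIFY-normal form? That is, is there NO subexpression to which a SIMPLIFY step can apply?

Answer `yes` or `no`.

Answer: no

Derivation:
Expression: (b+((a*1)+((z+1)+a)))
Scanning for simplifiable subexpressions (pre-order)...
  at root: (b+((a*1)+((z+1)+a))) (not simplifiable)
  at R: ((a*1)+((z+1)+a)) (not simplifiable)
  at RL: (a*1) (SIMPLIFIABLE)
  at RR: ((z+1)+a) (not simplifiable)
  at RRL: (z+1) (not simplifiable)
Found simplifiable subexpr at path RL: (a*1)
One SIMPLIFY step would give: (b+(a+((z+1)+a)))
-> NOT in normal form.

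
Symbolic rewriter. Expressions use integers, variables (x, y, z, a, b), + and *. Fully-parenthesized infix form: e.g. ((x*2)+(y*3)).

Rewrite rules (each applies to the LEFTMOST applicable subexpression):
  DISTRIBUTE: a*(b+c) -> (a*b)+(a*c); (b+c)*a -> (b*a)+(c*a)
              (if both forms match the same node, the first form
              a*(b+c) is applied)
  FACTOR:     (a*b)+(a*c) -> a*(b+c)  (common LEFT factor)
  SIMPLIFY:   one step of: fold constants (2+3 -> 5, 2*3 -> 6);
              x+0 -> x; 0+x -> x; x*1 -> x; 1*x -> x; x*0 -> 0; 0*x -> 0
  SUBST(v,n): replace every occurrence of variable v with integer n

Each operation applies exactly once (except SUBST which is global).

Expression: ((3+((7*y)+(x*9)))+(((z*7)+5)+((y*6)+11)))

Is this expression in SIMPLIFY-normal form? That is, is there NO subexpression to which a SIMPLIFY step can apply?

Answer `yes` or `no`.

Expression: ((3+((7*y)+(x*9)))+(((z*7)+5)+((y*6)+11)))
Scanning for simplifiable subexpressions (pre-order)...
  at root: ((3+((7*y)+(x*9)))+(((z*7)+5)+((y*6)+11))) (not simplifiable)
  at L: (3+((7*y)+(x*9))) (not simplifiable)
  at LR: ((7*y)+(x*9)) (not simplifiable)
  at LRL: (7*y) (not simplifiable)
  at LRR: (x*9) (not simplifiable)
  at R: (((z*7)+5)+((y*6)+11)) (not simplifiable)
  at RL: ((z*7)+5) (not simplifiable)
  at RLL: (z*7) (not simplifiable)
  at RR: ((y*6)+11) (not simplifiable)
  at RRL: (y*6) (not simplifiable)
Result: no simplifiable subexpression found -> normal form.

Answer: yes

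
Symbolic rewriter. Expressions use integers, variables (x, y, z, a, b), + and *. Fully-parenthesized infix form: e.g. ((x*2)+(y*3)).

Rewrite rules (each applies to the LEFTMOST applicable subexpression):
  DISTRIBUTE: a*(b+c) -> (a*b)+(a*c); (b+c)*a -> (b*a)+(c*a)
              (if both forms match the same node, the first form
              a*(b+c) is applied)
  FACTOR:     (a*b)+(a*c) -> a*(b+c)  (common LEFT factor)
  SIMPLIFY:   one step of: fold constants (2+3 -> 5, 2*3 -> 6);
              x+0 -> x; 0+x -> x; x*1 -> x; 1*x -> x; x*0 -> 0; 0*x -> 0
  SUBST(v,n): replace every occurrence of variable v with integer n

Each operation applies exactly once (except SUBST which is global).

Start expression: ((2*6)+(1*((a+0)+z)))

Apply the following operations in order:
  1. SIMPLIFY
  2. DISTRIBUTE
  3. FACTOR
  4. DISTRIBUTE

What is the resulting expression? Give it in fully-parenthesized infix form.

Start: ((2*6)+(1*((a+0)+z)))
Apply SIMPLIFY at L (target: (2*6)): ((2*6)+(1*((a+0)+z))) -> (12+(1*((a+0)+z)))
Apply DISTRIBUTE at R (target: (1*((a+0)+z))): (12+(1*((a+0)+z))) -> (12+((1*(a+0))+(1*z)))
Apply FACTOR at R (target: ((1*(a+0))+(1*z))): (12+((1*(a+0))+(1*z))) -> (12+(1*((a+0)+z)))
Apply DISTRIBUTE at R (target: (1*((a+0)+z))): (12+(1*((a+0)+z))) -> (12+((1*(a+0))+(1*z)))

Answer: (12+((1*(a+0))+(1*z)))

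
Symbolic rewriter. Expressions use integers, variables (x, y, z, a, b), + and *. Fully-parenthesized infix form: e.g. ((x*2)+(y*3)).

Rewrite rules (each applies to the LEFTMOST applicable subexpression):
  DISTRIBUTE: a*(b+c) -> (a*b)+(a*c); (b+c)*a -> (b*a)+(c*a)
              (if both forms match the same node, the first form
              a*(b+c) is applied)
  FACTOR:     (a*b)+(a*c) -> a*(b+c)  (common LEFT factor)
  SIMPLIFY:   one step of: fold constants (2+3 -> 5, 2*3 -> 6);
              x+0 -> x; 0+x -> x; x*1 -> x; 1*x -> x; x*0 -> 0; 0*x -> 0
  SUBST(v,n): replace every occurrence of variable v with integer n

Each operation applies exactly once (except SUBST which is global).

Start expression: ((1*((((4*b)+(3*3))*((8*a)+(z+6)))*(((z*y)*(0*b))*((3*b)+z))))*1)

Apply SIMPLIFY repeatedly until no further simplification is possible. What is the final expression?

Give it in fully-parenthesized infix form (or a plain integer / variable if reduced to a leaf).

Answer: 0

Derivation:
Start: ((1*((((4*b)+(3*3))*((8*a)+(z+6)))*(((z*y)*(0*b))*((3*b)+z))))*1)
Step 1: at root: ((1*((((4*b)+(3*3))*((8*a)+(z+6)))*(((z*y)*(0*b))*((3*b)+z))))*1) -> (1*((((4*b)+(3*3))*((8*a)+(z+6)))*(((z*y)*(0*b))*((3*b)+z)))); overall: ((1*((((4*b)+(3*3))*((8*a)+(z+6)))*(((z*y)*(0*b))*((3*b)+z))))*1) -> (1*((((4*b)+(3*3))*((8*a)+(z+6)))*(((z*y)*(0*b))*((3*b)+z))))
Step 2: at root: (1*((((4*b)+(3*3))*((8*a)+(z+6)))*(((z*y)*(0*b))*((3*b)+z)))) -> ((((4*b)+(3*3))*((8*a)+(z+6)))*(((z*y)*(0*b))*((3*b)+z))); overall: (1*((((4*b)+(3*3))*((8*a)+(z+6)))*(((z*y)*(0*b))*((3*b)+z)))) -> ((((4*b)+(3*3))*((8*a)+(z+6)))*(((z*y)*(0*b))*((3*b)+z)))
Step 3: at LLR: (3*3) -> 9; overall: ((((4*b)+(3*3))*((8*a)+(z+6)))*(((z*y)*(0*b))*((3*b)+z))) -> ((((4*b)+9)*((8*a)+(z+6)))*(((z*y)*(0*b))*((3*b)+z)))
Step 4: at RLR: (0*b) -> 0; overall: ((((4*b)+9)*((8*a)+(z+6)))*(((z*y)*(0*b))*((3*b)+z))) -> ((((4*b)+9)*((8*a)+(z+6)))*(((z*y)*0)*((3*b)+z)))
Step 5: at RL: ((z*y)*0) -> 0; overall: ((((4*b)+9)*((8*a)+(z+6)))*(((z*y)*0)*((3*b)+z))) -> ((((4*b)+9)*((8*a)+(z+6)))*(0*((3*b)+z)))
Step 6: at R: (0*((3*b)+z)) -> 0; overall: ((((4*b)+9)*((8*a)+(z+6)))*(0*((3*b)+z))) -> ((((4*b)+9)*((8*a)+(z+6)))*0)
Step 7: at root: ((((4*b)+9)*((8*a)+(z+6)))*0) -> 0; overall: ((((4*b)+9)*((8*a)+(z+6)))*0) -> 0
Fixed point: 0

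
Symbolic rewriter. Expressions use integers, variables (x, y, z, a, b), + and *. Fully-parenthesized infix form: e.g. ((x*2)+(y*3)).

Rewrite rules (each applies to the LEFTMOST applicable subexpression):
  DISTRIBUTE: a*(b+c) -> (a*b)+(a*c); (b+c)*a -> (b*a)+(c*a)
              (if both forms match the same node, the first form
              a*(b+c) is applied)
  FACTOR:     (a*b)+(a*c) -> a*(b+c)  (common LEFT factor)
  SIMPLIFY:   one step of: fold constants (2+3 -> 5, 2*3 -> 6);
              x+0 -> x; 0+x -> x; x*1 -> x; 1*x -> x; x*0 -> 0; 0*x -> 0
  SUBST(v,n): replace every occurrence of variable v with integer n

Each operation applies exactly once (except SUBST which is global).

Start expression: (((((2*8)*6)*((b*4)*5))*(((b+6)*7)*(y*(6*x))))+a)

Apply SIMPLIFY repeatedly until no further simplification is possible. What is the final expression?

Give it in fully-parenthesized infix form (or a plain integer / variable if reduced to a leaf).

Start: (((((2*8)*6)*((b*4)*5))*(((b+6)*7)*(y*(6*x))))+a)
Step 1: at LLLL: (2*8) -> 16; overall: (((((2*8)*6)*((b*4)*5))*(((b+6)*7)*(y*(6*x))))+a) -> ((((16*6)*((b*4)*5))*(((b+6)*7)*(y*(6*x))))+a)
Step 2: at LLL: (16*6) -> 96; overall: ((((16*6)*((b*4)*5))*(((b+6)*7)*(y*(6*x))))+a) -> (((96*((b*4)*5))*(((b+6)*7)*(y*(6*x))))+a)
Fixed point: (((96*((b*4)*5))*(((b+6)*7)*(y*(6*x))))+a)

Answer: (((96*((b*4)*5))*(((b+6)*7)*(y*(6*x))))+a)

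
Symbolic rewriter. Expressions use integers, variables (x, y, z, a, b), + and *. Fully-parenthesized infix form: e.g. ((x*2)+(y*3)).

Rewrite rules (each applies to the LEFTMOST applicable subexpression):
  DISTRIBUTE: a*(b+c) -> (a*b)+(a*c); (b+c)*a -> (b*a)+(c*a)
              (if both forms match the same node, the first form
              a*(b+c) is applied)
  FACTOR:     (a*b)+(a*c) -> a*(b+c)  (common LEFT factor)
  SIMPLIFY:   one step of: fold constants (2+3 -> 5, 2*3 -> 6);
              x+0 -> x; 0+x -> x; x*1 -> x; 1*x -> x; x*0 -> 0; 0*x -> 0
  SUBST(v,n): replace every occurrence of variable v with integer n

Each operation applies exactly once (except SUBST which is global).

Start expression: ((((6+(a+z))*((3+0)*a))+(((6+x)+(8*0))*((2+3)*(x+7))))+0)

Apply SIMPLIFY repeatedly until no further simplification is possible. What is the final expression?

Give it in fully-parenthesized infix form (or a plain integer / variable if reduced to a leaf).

Start: ((((6+(a+z))*((3+0)*a))+(((6+x)+(8*0))*((2+3)*(x+7))))+0)
Step 1: at root: ((((6+(a+z))*((3+0)*a))+(((6+x)+(8*0))*((2+3)*(x+7))))+0) -> (((6+(a+z))*((3+0)*a))+(((6+x)+(8*0))*((2+3)*(x+7)))); overall: ((((6+(a+z))*((3+0)*a))+(((6+x)+(8*0))*((2+3)*(x+7))))+0) -> (((6+(a+z))*((3+0)*a))+(((6+x)+(8*0))*((2+3)*(x+7))))
Step 2: at LRL: (3+0) -> 3; overall: (((6+(a+z))*((3+0)*a))+(((6+x)+(8*0))*((2+3)*(x+7)))) -> (((6+(a+z))*(3*a))+(((6+x)+(8*0))*((2+3)*(x+7))))
Step 3: at RLR: (8*0) -> 0; overall: (((6+(a+z))*(3*a))+(((6+x)+(8*0))*((2+3)*(x+7)))) -> (((6+(a+z))*(3*a))+(((6+x)+0)*((2+3)*(x+7))))
Step 4: at RL: ((6+x)+0) -> (6+x); overall: (((6+(a+z))*(3*a))+(((6+x)+0)*((2+3)*(x+7)))) -> (((6+(a+z))*(3*a))+((6+x)*((2+3)*(x+7))))
Step 5: at RRL: (2+3) -> 5; overall: (((6+(a+z))*(3*a))+((6+x)*((2+3)*(x+7)))) -> (((6+(a+z))*(3*a))+((6+x)*(5*(x+7))))
Fixed point: (((6+(a+z))*(3*a))+((6+x)*(5*(x+7))))

Answer: (((6+(a+z))*(3*a))+((6+x)*(5*(x+7))))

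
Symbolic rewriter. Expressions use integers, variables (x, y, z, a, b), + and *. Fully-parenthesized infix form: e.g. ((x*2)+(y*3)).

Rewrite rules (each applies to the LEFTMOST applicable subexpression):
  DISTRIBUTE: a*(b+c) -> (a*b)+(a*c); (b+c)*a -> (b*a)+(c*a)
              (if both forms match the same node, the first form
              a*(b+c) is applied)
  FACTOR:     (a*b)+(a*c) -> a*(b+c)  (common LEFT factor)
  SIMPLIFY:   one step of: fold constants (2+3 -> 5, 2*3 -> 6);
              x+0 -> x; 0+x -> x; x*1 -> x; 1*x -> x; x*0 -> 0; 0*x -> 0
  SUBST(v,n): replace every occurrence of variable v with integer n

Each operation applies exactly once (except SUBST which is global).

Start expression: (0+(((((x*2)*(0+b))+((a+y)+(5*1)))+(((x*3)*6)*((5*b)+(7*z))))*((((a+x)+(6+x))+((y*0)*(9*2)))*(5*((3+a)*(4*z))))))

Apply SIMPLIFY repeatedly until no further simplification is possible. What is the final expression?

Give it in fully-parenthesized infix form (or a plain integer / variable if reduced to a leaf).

Answer: (((((x*2)*b)+((a+y)+5))+(((x*3)*6)*((5*b)+(7*z))))*(((a+x)+(6+x))*(5*((3+a)*(4*z)))))

Derivation:
Start: (0+(((((x*2)*(0+b))+((a+y)+(5*1)))+(((x*3)*6)*((5*b)+(7*z))))*((((a+x)+(6+x))+((y*0)*(9*2)))*(5*((3+a)*(4*z))))))
Step 1: at root: (0+(((((x*2)*(0+b))+((a+y)+(5*1)))+(((x*3)*6)*((5*b)+(7*z))))*((((a+x)+(6+x))+((y*0)*(9*2)))*(5*((3+a)*(4*z)))))) -> (((((x*2)*(0+b))+((a+y)+(5*1)))+(((x*3)*6)*((5*b)+(7*z))))*((((a+x)+(6+x))+((y*0)*(9*2)))*(5*((3+a)*(4*z))))); overall: (0+(((((x*2)*(0+b))+((a+y)+(5*1)))+(((x*3)*6)*((5*b)+(7*z))))*((((a+x)+(6+x))+((y*0)*(9*2)))*(5*((3+a)*(4*z)))))) -> (((((x*2)*(0+b))+((a+y)+(5*1)))+(((x*3)*6)*((5*b)+(7*z))))*((((a+x)+(6+x))+((y*0)*(9*2)))*(5*((3+a)*(4*z)))))
Step 2: at LLLR: (0+b) -> b; overall: (((((x*2)*(0+b))+((a+y)+(5*1)))+(((x*3)*6)*((5*b)+(7*z))))*((((a+x)+(6+x))+((y*0)*(9*2)))*(5*((3+a)*(4*z))))) -> (((((x*2)*b)+((a+y)+(5*1)))+(((x*3)*6)*((5*b)+(7*z))))*((((a+x)+(6+x))+((y*0)*(9*2)))*(5*((3+a)*(4*z)))))
Step 3: at LLRR: (5*1) -> 5; overall: (((((x*2)*b)+((a+y)+(5*1)))+(((x*3)*6)*((5*b)+(7*z))))*((((a+x)+(6+x))+((y*0)*(9*2)))*(5*((3+a)*(4*z))))) -> (((((x*2)*b)+((a+y)+5))+(((x*3)*6)*((5*b)+(7*z))))*((((a+x)+(6+x))+((y*0)*(9*2)))*(5*((3+a)*(4*z)))))
Step 4: at RLRL: (y*0) -> 0; overall: (((((x*2)*b)+((a+y)+5))+(((x*3)*6)*((5*b)+(7*z))))*((((a+x)+(6+x))+((y*0)*(9*2)))*(5*((3+a)*(4*z))))) -> (((((x*2)*b)+((a+y)+5))+(((x*3)*6)*((5*b)+(7*z))))*((((a+x)+(6+x))+(0*(9*2)))*(5*((3+a)*(4*z)))))
Step 5: at RLR: (0*(9*2)) -> 0; overall: (((((x*2)*b)+((a+y)+5))+(((x*3)*6)*((5*b)+(7*z))))*((((a+x)+(6+x))+(0*(9*2)))*(5*((3+a)*(4*z))))) -> (((((x*2)*b)+((a+y)+5))+(((x*3)*6)*((5*b)+(7*z))))*((((a+x)+(6+x))+0)*(5*((3+a)*(4*z)))))
Step 6: at RL: (((a+x)+(6+x))+0) -> ((a+x)+(6+x)); overall: (((((x*2)*b)+((a+y)+5))+(((x*3)*6)*((5*b)+(7*z))))*((((a+x)+(6+x))+0)*(5*((3+a)*(4*z))))) -> (((((x*2)*b)+((a+y)+5))+(((x*3)*6)*((5*b)+(7*z))))*(((a+x)+(6+x))*(5*((3+a)*(4*z)))))
Fixed point: (((((x*2)*b)+((a+y)+5))+(((x*3)*6)*((5*b)+(7*z))))*(((a+x)+(6+x))*(5*((3+a)*(4*z)))))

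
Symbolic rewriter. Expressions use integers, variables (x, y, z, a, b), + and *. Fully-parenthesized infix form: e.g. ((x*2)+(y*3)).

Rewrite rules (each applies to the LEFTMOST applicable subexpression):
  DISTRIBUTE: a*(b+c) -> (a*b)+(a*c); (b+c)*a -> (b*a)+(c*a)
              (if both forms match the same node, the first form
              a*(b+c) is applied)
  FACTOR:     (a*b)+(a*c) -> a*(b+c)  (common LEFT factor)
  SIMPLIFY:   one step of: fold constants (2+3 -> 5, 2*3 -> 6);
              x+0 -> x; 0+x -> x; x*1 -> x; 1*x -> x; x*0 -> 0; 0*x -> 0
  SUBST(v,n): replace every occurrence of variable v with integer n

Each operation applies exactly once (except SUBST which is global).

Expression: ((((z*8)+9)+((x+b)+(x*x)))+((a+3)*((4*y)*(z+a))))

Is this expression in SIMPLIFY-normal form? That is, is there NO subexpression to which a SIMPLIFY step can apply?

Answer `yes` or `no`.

Expression: ((((z*8)+9)+((x+b)+(x*x)))+((a+3)*((4*y)*(z+a))))
Scanning for simplifiable subexpressions (pre-order)...
  at root: ((((z*8)+9)+((x+b)+(x*x)))+((a+3)*((4*y)*(z+a)))) (not simplifiable)
  at L: (((z*8)+9)+((x+b)+(x*x))) (not simplifiable)
  at LL: ((z*8)+9) (not simplifiable)
  at LLL: (z*8) (not simplifiable)
  at LR: ((x+b)+(x*x)) (not simplifiable)
  at LRL: (x+b) (not simplifiable)
  at LRR: (x*x) (not simplifiable)
  at R: ((a+3)*((4*y)*(z+a))) (not simplifiable)
  at RL: (a+3) (not simplifiable)
  at RR: ((4*y)*(z+a)) (not simplifiable)
  at RRL: (4*y) (not simplifiable)
  at RRR: (z+a) (not simplifiable)
Result: no simplifiable subexpression found -> normal form.

Answer: yes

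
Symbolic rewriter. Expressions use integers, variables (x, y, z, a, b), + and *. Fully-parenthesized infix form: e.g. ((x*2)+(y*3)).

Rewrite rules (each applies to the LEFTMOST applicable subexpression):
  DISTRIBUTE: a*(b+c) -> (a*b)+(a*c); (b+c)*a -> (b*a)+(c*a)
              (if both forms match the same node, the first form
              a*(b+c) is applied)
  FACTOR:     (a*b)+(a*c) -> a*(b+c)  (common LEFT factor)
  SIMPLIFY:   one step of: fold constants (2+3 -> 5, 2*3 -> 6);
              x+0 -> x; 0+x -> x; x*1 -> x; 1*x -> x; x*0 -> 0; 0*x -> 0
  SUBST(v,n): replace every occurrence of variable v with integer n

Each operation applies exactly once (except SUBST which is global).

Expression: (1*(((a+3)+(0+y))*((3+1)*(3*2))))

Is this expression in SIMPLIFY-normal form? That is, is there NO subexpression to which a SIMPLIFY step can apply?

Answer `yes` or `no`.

Expression: (1*(((a+3)+(0+y))*((3+1)*(3*2))))
Scanning for simplifiable subexpressions (pre-order)...
  at root: (1*(((a+3)+(0+y))*((3+1)*(3*2)))) (SIMPLIFIABLE)
  at R: (((a+3)+(0+y))*((3+1)*(3*2))) (not simplifiable)
  at RL: ((a+3)+(0+y)) (not simplifiable)
  at RLL: (a+3) (not simplifiable)
  at RLR: (0+y) (SIMPLIFIABLE)
  at RR: ((3+1)*(3*2)) (not simplifiable)
  at RRL: (3+1) (SIMPLIFIABLE)
  at RRR: (3*2) (SIMPLIFIABLE)
Found simplifiable subexpr at path root: (1*(((a+3)+(0+y))*((3+1)*(3*2))))
One SIMPLIFY step would give: (((a+3)+(0+y))*((3+1)*(3*2)))
-> NOT in normal form.

Answer: no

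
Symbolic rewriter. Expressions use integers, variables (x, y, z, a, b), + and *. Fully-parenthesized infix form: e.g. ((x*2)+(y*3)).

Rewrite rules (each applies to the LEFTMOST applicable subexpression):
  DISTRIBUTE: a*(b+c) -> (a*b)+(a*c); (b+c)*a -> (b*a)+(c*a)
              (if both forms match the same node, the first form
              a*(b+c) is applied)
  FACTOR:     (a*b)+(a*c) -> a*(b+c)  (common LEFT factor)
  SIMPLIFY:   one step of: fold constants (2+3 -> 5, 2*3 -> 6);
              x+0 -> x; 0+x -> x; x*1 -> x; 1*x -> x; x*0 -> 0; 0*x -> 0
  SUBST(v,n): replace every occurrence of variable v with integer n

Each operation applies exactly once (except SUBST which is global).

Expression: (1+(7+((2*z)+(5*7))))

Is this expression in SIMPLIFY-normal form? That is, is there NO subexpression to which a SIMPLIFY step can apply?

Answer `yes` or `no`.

Answer: no

Derivation:
Expression: (1+(7+((2*z)+(5*7))))
Scanning for simplifiable subexpressions (pre-order)...
  at root: (1+(7+((2*z)+(5*7)))) (not simplifiable)
  at R: (7+((2*z)+(5*7))) (not simplifiable)
  at RR: ((2*z)+(5*7)) (not simplifiable)
  at RRL: (2*z) (not simplifiable)
  at RRR: (5*7) (SIMPLIFIABLE)
Found simplifiable subexpr at path RRR: (5*7)
One SIMPLIFY step would give: (1+(7+((2*z)+35)))
-> NOT in normal form.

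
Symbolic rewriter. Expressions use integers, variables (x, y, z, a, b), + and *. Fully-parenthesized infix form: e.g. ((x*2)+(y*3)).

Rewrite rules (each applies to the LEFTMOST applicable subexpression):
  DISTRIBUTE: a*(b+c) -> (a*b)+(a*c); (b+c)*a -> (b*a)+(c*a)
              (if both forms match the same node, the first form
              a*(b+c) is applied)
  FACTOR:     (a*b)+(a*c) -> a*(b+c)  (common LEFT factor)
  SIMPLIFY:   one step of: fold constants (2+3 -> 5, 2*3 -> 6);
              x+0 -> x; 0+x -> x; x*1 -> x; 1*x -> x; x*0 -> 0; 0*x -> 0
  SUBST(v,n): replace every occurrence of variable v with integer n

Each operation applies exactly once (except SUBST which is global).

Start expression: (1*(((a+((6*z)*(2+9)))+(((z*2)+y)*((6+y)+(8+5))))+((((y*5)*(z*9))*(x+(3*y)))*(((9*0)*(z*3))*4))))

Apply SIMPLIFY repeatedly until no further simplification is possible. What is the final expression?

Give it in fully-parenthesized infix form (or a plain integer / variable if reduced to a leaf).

Start: (1*(((a+((6*z)*(2+9)))+(((z*2)+y)*((6+y)+(8+5))))+((((y*5)*(z*9))*(x+(3*y)))*(((9*0)*(z*3))*4))))
Step 1: at root: (1*(((a+((6*z)*(2+9)))+(((z*2)+y)*((6+y)+(8+5))))+((((y*5)*(z*9))*(x+(3*y)))*(((9*0)*(z*3))*4)))) -> (((a+((6*z)*(2+9)))+(((z*2)+y)*((6+y)+(8+5))))+((((y*5)*(z*9))*(x+(3*y)))*(((9*0)*(z*3))*4))); overall: (1*(((a+((6*z)*(2+9)))+(((z*2)+y)*((6+y)+(8+5))))+((((y*5)*(z*9))*(x+(3*y)))*(((9*0)*(z*3))*4)))) -> (((a+((6*z)*(2+9)))+(((z*2)+y)*((6+y)+(8+5))))+((((y*5)*(z*9))*(x+(3*y)))*(((9*0)*(z*3))*4)))
Step 2: at LLRR: (2+9) -> 11; overall: (((a+((6*z)*(2+9)))+(((z*2)+y)*((6+y)+(8+5))))+((((y*5)*(z*9))*(x+(3*y)))*(((9*0)*(z*3))*4))) -> (((a+((6*z)*11))+(((z*2)+y)*((6+y)+(8+5))))+((((y*5)*(z*9))*(x+(3*y)))*(((9*0)*(z*3))*4)))
Step 3: at LRRR: (8+5) -> 13; overall: (((a+((6*z)*11))+(((z*2)+y)*((6+y)+(8+5))))+((((y*5)*(z*9))*(x+(3*y)))*(((9*0)*(z*3))*4))) -> (((a+((6*z)*11))+(((z*2)+y)*((6+y)+13)))+((((y*5)*(z*9))*(x+(3*y)))*(((9*0)*(z*3))*4)))
Step 4: at RRLL: (9*0) -> 0; overall: (((a+((6*z)*11))+(((z*2)+y)*((6+y)+13)))+((((y*5)*(z*9))*(x+(3*y)))*(((9*0)*(z*3))*4))) -> (((a+((6*z)*11))+(((z*2)+y)*((6+y)+13)))+((((y*5)*(z*9))*(x+(3*y)))*((0*(z*3))*4)))
Step 5: at RRL: (0*(z*3)) -> 0; overall: (((a+((6*z)*11))+(((z*2)+y)*((6+y)+13)))+((((y*5)*(z*9))*(x+(3*y)))*((0*(z*3))*4))) -> (((a+((6*z)*11))+(((z*2)+y)*((6+y)+13)))+((((y*5)*(z*9))*(x+(3*y)))*(0*4)))
Step 6: at RR: (0*4) -> 0; overall: (((a+((6*z)*11))+(((z*2)+y)*((6+y)+13)))+((((y*5)*(z*9))*(x+(3*y)))*(0*4))) -> (((a+((6*z)*11))+(((z*2)+y)*((6+y)+13)))+((((y*5)*(z*9))*(x+(3*y)))*0))
Step 7: at R: ((((y*5)*(z*9))*(x+(3*y)))*0) -> 0; overall: (((a+((6*z)*11))+(((z*2)+y)*((6+y)+13)))+((((y*5)*(z*9))*(x+(3*y)))*0)) -> (((a+((6*z)*11))+(((z*2)+y)*((6+y)+13)))+0)
Step 8: at root: (((a+((6*z)*11))+(((z*2)+y)*((6+y)+13)))+0) -> ((a+((6*z)*11))+(((z*2)+y)*((6+y)+13))); overall: (((a+((6*z)*11))+(((z*2)+y)*((6+y)+13)))+0) -> ((a+((6*z)*11))+(((z*2)+y)*((6+y)+13)))
Fixed point: ((a+((6*z)*11))+(((z*2)+y)*((6+y)+13)))

Answer: ((a+((6*z)*11))+(((z*2)+y)*((6+y)+13)))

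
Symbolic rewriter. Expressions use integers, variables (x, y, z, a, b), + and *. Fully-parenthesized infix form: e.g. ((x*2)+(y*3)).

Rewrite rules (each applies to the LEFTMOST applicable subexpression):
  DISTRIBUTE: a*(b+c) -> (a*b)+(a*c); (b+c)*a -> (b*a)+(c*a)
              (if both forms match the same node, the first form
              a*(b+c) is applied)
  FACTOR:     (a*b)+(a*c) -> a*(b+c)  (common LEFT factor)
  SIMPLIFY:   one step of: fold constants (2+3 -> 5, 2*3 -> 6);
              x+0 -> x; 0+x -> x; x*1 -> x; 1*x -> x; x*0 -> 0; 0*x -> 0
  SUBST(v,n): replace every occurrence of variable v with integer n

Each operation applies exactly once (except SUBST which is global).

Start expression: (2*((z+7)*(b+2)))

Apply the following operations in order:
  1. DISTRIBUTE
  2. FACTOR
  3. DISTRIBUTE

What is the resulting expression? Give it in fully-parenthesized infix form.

Start: (2*((z+7)*(b+2)))
Apply DISTRIBUTE at R (target: ((z+7)*(b+2))): (2*((z+7)*(b+2))) -> (2*(((z+7)*b)+((z+7)*2)))
Apply FACTOR at R (target: (((z+7)*b)+((z+7)*2))): (2*(((z+7)*b)+((z+7)*2))) -> (2*((z+7)*(b+2)))
Apply DISTRIBUTE at R (target: ((z+7)*(b+2))): (2*((z+7)*(b+2))) -> (2*(((z+7)*b)+((z+7)*2)))

Answer: (2*(((z+7)*b)+((z+7)*2)))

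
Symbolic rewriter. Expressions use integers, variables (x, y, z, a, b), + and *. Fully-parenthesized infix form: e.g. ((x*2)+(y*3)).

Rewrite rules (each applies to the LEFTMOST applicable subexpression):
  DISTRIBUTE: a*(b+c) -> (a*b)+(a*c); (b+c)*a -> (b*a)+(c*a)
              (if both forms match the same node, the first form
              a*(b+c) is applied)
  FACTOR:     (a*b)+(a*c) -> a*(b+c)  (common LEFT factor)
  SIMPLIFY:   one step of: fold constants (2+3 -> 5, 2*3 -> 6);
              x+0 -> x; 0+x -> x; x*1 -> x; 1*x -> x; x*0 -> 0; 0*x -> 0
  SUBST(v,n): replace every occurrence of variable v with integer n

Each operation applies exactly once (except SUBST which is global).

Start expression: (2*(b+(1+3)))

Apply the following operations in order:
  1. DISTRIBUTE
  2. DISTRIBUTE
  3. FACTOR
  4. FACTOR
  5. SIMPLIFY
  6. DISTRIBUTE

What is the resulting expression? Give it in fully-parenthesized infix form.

Start: (2*(b+(1+3)))
Apply DISTRIBUTE at root (target: (2*(b+(1+3)))): (2*(b+(1+3))) -> ((2*b)+(2*(1+3)))
Apply DISTRIBUTE at R (target: (2*(1+3))): ((2*b)+(2*(1+3))) -> ((2*b)+((2*1)+(2*3)))
Apply FACTOR at R (target: ((2*1)+(2*3))): ((2*b)+((2*1)+(2*3))) -> ((2*b)+(2*(1+3)))
Apply FACTOR at root (target: ((2*b)+(2*(1+3)))): ((2*b)+(2*(1+3))) -> (2*(b+(1+3)))
Apply SIMPLIFY at RR (target: (1+3)): (2*(b+(1+3))) -> (2*(b+4))
Apply DISTRIBUTE at root (target: (2*(b+4))): (2*(b+4)) -> ((2*b)+(2*4))

Answer: ((2*b)+(2*4))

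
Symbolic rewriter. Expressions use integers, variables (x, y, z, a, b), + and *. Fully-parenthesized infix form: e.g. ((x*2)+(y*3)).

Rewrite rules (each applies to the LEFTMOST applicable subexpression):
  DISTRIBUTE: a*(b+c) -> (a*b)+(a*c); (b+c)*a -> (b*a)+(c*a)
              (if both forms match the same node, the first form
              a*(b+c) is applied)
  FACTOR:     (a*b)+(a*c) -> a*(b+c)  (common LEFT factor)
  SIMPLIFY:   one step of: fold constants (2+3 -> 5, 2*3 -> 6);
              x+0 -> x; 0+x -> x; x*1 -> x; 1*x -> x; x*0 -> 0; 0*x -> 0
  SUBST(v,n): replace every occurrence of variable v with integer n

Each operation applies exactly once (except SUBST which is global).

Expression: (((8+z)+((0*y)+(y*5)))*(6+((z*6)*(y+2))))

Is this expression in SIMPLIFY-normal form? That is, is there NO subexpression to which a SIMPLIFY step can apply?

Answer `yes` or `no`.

Expression: (((8+z)+((0*y)+(y*5)))*(6+((z*6)*(y+2))))
Scanning for simplifiable subexpressions (pre-order)...
  at root: (((8+z)+((0*y)+(y*5)))*(6+((z*6)*(y+2)))) (not simplifiable)
  at L: ((8+z)+((0*y)+(y*5))) (not simplifiable)
  at LL: (8+z) (not simplifiable)
  at LR: ((0*y)+(y*5)) (not simplifiable)
  at LRL: (0*y) (SIMPLIFIABLE)
  at LRR: (y*5) (not simplifiable)
  at R: (6+((z*6)*(y+2))) (not simplifiable)
  at RR: ((z*6)*(y+2)) (not simplifiable)
  at RRL: (z*6) (not simplifiable)
  at RRR: (y+2) (not simplifiable)
Found simplifiable subexpr at path LRL: (0*y)
One SIMPLIFY step would give: (((8+z)+(0+(y*5)))*(6+((z*6)*(y+2))))
-> NOT in normal form.

Answer: no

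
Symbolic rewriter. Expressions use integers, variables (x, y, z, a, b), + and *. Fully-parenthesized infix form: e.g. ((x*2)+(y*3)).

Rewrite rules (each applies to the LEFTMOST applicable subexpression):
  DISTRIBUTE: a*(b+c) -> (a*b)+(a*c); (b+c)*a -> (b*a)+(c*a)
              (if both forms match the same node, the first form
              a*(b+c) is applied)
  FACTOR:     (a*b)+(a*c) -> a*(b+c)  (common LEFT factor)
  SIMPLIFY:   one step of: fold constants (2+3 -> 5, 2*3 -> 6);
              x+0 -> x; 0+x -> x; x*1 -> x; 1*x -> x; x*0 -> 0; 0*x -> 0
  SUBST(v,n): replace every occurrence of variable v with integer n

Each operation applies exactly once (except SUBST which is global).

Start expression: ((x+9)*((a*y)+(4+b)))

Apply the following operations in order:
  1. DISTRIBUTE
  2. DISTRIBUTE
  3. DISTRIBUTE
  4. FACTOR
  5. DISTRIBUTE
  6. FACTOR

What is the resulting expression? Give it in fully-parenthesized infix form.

Start: ((x+9)*((a*y)+(4+b)))
Apply DISTRIBUTE at root (target: ((x+9)*((a*y)+(4+b)))): ((x+9)*((a*y)+(4+b))) -> (((x+9)*(a*y))+((x+9)*(4+b)))
Apply DISTRIBUTE at L (target: ((x+9)*(a*y))): (((x+9)*(a*y))+((x+9)*(4+b))) -> (((x*(a*y))+(9*(a*y)))+((x+9)*(4+b)))
Apply DISTRIBUTE at R (target: ((x+9)*(4+b))): (((x*(a*y))+(9*(a*y)))+((x+9)*(4+b))) -> (((x*(a*y))+(9*(a*y)))+(((x+9)*4)+((x+9)*b)))
Apply FACTOR at R (target: (((x+9)*4)+((x+9)*b))): (((x*(a*y))+(9*(a*y)))+(((x+9)*4)+((x+9)*b))) -> (((x*(a*y))+(9*(a*y)))+((x+9)*(4+b)))
Apply DISTRIBUTE at R (target: ((x+9)*(4+b))): (((x*(a*y))+(9*(a*y)))+((x+9)*(4+b))) -> (((x*(a*y))+(9*(a*y)))+(((x+9)*4)+((x+9)*b)))
Apply FACTOR at R (target: (((x+9)*4)+((x+9)*b))): (((x*(a*y))+(9*(a*y)))+(((x+9)*4)+((x+9)*b))) -> (((x*(a*y))+(9*(a*y)))+((x+9)*(4+b)))

Answer: (((x*(a*y))+(9*(a*y)))+((x+9)*(4+b)))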